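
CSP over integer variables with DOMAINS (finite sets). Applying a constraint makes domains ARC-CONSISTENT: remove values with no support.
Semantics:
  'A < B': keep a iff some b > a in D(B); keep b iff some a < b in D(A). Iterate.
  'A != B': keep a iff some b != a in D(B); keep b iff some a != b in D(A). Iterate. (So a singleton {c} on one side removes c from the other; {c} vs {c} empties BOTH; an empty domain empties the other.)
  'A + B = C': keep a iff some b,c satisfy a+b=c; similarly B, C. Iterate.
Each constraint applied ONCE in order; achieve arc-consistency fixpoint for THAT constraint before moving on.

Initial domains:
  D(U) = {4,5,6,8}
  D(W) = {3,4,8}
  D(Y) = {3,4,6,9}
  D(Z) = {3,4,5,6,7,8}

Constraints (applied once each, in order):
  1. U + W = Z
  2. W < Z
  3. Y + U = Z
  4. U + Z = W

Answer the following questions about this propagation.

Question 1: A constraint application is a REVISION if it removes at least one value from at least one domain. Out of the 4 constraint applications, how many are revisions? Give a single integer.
Constraint 1 (U + W = Z) on D(U)={4,5,6,8} D(W)={3,4,8} D(Z)={3,4,5,6,7,8}: U {4,5,6,8}->{4,5}; W {3,4,8}->{3,4}; Z {3,4,5,6,7,8}->{7,8} => REVISION
Constraint 2 (W < Z) on D(W)={3,4} D(Z)={7,8}: no change => not a revision
Constraint 3 (Y + U = Z) on D(Y)={3,4,6,9} D(U)={4,5} D(Z)={7,8}: Y {3,4,6,9}->{3,4} => REVISION
Constraint 4 (U + Z = W) on D(U)={4,5} D(Z)={7,8} D(W)={3,4}: U {4,5}->{}; Z {7,8}->{}; W {3,4}->{} => REVISION
Total revisions = 3

Answer: 3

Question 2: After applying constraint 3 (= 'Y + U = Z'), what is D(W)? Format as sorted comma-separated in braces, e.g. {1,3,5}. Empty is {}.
Constraint 1 (U + W = Z) on D(U)={4,5,6,8} D(W)={3,4,8} D(Z)={3,4,5,6,7,8}: U {4,5,6,8}->{4,5}; W {3,4,8}->{3,4}; Z {3,4,5,6,7,8}->{7,8}
Constraint 2 (W < Z) on D(W)={3,4} D(Z)={7,8}: no change
Constraint 3 (Y + U = Z) on D(Y)={3,4,6,9} D(U)={4,5} D(Z)={7,8}: Y {3,4,6,9}->{3,4}
So after constraint 3: D(W) = {3,4}

Answer: {3,4}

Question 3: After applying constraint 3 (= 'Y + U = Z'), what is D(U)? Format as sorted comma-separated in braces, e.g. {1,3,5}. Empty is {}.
Answer: {4,5}

Derivation:
Constraint 1 (U + W = Z) on D(U)={4,5,6,8} D(W)={3,4,8} D(Z)={3,4,5,6,7,8}: U {4,5,6,8}->{4,5}; W {3,4,8}->{3,4}; Z {3,4,5,6,7,8}->{7,8}
Constraint 2 (W < Z) on D(W)={3,4} D(Z)={7,8}: no change
Constraint 3 (Y + U = Z) on D(Y)={3,4,6,9} D(U)={4,5} D(Z)={7,8}: Y {3,4,6,9}->{3,4}
So after constraint 3: D(U) = {4,5}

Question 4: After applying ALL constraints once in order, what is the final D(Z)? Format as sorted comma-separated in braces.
Constraint 1 (U + W = Z) on D(U)={4,5,6,8} D(W)={3,4,8} D(Z)={3,4,5,6,7,8}: U {4,5,6,8}->{4,5}; W {3,4,8}->{3,4}; Z {3,4,5,6,7,8}->{7,8}
Constraint 2 (W < Z) on D(W)={3,4} D(Z)={7,8}: no change
Constraint 3 (Y + U = Z) on D(Y)={3,4,6,9} D(U)={4,5} D(Z)={7,8}: Y {3,4,6,9}->{3,4}
Constraint 4 (U + Z = W) on D(U)={4,5} D(Z)={7,8} D(W)={3,4}: U {4,5}->{}; Z {7,8}->{}; W {3,4}->{}
So after all 4 constraints: D(Z) = {}

Answer: {}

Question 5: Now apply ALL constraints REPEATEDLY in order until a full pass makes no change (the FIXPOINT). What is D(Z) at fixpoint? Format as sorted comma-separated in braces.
Answer: {}

Derivation:
pass 0 (initial): D(Z)={3,4,5,6,7,8}
pass 1: U {4,5,6,8}->{}; W {3,4,8}->{}; Y {3,4,6,9}->{3,4}; Z {3,4,5,6,7,8}->{}
pass 2: Y {3,4}->{}
pass 3: no change
Fixpoint after 3 passes: D(Z) = {}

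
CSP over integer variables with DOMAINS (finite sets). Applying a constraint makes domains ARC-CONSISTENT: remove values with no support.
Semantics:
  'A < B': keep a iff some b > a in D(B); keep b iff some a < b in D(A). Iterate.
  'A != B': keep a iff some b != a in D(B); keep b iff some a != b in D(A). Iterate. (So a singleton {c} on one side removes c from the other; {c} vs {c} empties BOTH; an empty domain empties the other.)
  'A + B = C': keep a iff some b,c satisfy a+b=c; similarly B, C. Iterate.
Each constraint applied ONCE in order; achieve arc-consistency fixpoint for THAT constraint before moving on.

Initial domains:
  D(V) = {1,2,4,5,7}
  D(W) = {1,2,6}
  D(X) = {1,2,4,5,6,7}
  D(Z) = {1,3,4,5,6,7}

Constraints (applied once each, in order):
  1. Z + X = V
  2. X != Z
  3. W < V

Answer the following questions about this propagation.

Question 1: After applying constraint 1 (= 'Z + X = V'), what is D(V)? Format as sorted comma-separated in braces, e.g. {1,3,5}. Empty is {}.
Answer: {2,4,5,7}

Derivation:
Constraint 1 (Z + X = V) on D(Z)={1,3,4,5,6,7} D(X)={1,2,4,5,6,7} D(V)={1,2,4,5,7}: Z {1,3,4,5,6,7}->{1,3,4,5,6}; X {1,2,4,5,6,7}->{1,2,4,6}; V {1,2,4,5,7}->{2,4,5,7}
So after constraint 1: D(V) = {2,4,5,7}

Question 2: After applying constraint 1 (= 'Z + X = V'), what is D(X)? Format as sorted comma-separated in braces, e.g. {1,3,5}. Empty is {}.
Answer: {1,2,4,6}

Derivation:
Constraint 1 (Z + X = V) on D(Z)={1,3,4,5,6,7} D(X)={1,2,4,5,6,7} D(V)={1,2,4,5,7}: Z {1,3,4,5,6,7}->{1,3,4,5,6}; X {1,2,4,5,6,7}->{1,2,4,6}; V {1,2,4,5,7}->{2,4,5,7}
So after constraint 1: D(X) = {1,2,4,6}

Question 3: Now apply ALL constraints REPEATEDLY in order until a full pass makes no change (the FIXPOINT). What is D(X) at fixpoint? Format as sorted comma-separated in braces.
Answer: {1,2,4,6}

Derivation:
pass 0 (initial): D(X)={1,2,4,5,6,7}
pass 1: V {1,2,4,5,7}->{2,4,5,7}; X {1,2,4,5,6,7}->{1,2,4,6}; Z {1,3,4,5,6,7}->{1,3,4,5,6}
pass 2: no change
Fixpoint after 2 passes: D(X) = {1,2,4,6}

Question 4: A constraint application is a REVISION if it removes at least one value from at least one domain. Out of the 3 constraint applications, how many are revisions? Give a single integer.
Constraint 1 (Z + X = V) on D(Z)={1,3,4,5,6,7} D(X)={1,2,4,5,6,7} D(V)={1,2,4,5,7}: Z {1,3,4,5,6,7}->{1,3,4,5,6}; X {1,2,4,5,6,7}->{1,2,4,6}; V {1,2,4,5,7}->{2,4,5,7} => REVISION
Constraint 2 (X != Z) on D(X)={1,2,4,6} D(Z)={1,3,4,5,6}: no change => not a revision
Constraint 3 (W < V) on D(W)={1,2,6} D(V)={2,4,5,7}: no change => not a revision
Total revisions = 1

Answer: 1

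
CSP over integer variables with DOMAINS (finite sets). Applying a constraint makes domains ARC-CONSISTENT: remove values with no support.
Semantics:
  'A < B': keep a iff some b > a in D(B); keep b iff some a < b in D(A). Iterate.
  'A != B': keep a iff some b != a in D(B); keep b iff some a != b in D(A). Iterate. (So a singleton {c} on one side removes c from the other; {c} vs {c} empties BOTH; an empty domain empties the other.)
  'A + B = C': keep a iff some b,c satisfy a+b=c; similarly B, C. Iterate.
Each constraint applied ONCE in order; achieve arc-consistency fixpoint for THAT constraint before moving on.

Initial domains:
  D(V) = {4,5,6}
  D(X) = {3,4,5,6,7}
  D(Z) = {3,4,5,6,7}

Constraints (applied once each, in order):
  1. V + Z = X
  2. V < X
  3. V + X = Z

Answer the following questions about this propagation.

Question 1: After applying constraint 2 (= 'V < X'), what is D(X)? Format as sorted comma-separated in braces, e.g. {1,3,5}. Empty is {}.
Constraint 1 (V + Z = X) on D(V)={4,5,6} D(Z)={3,4,5,6,7} D(X)={3,4,5,6,7}: V {4,5,6}->{4}; Z {3,4,5,6,7}->{3}; X {3,4,5,6,7}->{7}
Constraint 2 (V < X) on D(V)={4} D(X)={7}: no change
So after constraint 2: D(X) = {7}

Answer: {7}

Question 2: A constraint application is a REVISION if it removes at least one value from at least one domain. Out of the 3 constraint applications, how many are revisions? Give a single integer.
Answer: 2

Derivation:
Constraint 1 (V + Z = X) on D(V)={4,5,6} D(Z)={3,4,5,6,7} D(X)={3,4,5,6,7}: V {4,5,6}->{4}; Z {3,4,5,6,7}->{3}; X {3,4,5,6,7}->{7} => REVISION
Constraint 2 (V < X) on D(V)={4} D(X)={7}: no change => not a revision
Constraint 3 (V + X = Z) on D(V)={4} D(X)={7} D(Z)={3}: V {4}->{}; X {7}->{}; Z {3}->{} => REVISION
Total revisions = 2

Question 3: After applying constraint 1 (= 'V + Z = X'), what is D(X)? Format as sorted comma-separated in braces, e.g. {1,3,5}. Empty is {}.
Constraint 1 (V + Z = X) on D(V)={4,5,6} D(Z)={3,4,5,6,7} D(X)={3,4,5,6,7}: V {4,5,6}->{4}; Z {3,4,5,6,7}->{3}; X {3,4,5,6,7}->{7}
So after constraint 1: D(X) = {7}

Answer: {7}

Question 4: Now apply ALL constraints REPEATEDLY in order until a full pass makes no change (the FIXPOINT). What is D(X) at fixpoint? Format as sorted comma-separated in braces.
Answer: {}

Derivation:
pass 0 (initial): D(X)={3,4,5,6,7}
pass 1: V {4,5,6}->{}; X {3,4,5,6,7}->{}; Z {3,4,5,6,7}->{}
pass 2: no change
Fixpoint after 2 passes: D(X) = {}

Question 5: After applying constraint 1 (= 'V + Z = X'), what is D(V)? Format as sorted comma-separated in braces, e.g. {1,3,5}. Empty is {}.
Answer: {4}

Derivation:
Constraint 1 (V + Z = X) on D(V)={4,5,6} D(Z)={3,4,5,6,7} D(X)={3,4,5,6,7}: V {4,5,6}->{4}; Z {3,4,5,6,7}->{3}; X {3,4,5,6,7}->{7}
So after constraint 1: D(V) = {4}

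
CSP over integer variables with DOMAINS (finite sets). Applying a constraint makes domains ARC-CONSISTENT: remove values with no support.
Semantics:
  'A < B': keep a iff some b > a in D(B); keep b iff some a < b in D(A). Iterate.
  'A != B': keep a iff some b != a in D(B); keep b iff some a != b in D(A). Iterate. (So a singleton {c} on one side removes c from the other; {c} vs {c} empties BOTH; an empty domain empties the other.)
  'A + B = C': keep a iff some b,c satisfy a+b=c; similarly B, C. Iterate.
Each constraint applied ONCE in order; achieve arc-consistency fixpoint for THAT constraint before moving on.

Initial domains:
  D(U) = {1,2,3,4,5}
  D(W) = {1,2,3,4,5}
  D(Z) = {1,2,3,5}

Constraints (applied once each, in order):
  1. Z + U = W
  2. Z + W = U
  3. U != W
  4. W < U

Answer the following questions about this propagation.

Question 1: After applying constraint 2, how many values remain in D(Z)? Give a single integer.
Constraint 1 (Z + U = W) on D(Z)={1,2,3,5} D(U)={1,2,3,4,5} D(W)={1,2,3,4,5}: Z {1,2,3,5}->{1,2,3}; U {1,2,3,4,5}->{1,2,3,4}; W {1,2,3,4,5}->{2,3,4,5}
Constraint 2 (Z + W = U) on D(Z)={1,2,3} D(W)={2,3,4,5} D(U)={1,2,3,4}: Z {1,2,3}->{1,2}; W {2,3,4,5}->{2,3}; U {1,2,3,4}->{3,4}
So after constraint 2: D(Z)={1,2}, size = 2

Answer: 2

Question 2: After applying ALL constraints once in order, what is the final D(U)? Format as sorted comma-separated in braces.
Constraint 1 (Z + U = W) on D(Z)={1,2,3,5} D(U)={1,2,3,4,5} D(W)={1,2,3,4,5}: Z {1,2,3,5}->{1,2,3}; U {1,2,3,4,5}->{1,2,3,4}; W {1,2,3,4,5}->{2,3,4,5}
Constraint 2 (Z + W = U) on D(Z)={1,2,3} D(W)={2,3,4,5} D(U)={1,2,3,4}: Z {1,2,3}->{1,2}; W {2,3,4,5}->{2,3}; U {1,2,3,4}->{3,4}
Constraint 3 (U != W) on D(U)={3,4} D(W)={2,3}: no change
Constraint 4 (W < U) on D(W)={2,3} D(U)={3,4}: no change
So after all 4 constraints: D(U) = {3,4}

Answer: {3,4}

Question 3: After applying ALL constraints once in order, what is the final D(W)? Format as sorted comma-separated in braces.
Constraint 1 (Z + U = W) on D(Z)={1,2,3,5} D(U)={1,2,3,4,5} D(W)={1,2,3,4,5}: Z {1,2,3,5}->{1,2,3}; U {1,2,3,4,5}->{1,2,3,4}; W {1,2,3,4,5}->{2,3,4,5}
Constraint 2 (Z + W = U) on D(Z)={1,2,3} D(W)={2,3,4,5} D(U)={1,2,3,4}: Z {1,2,3}->{1,2}; W {2,3,4,5}->{2,3}; U {1,2,3,4}->{3,4}
Constraint 3 (U != W) on D(U)={3,4} D(W)={2,3}: no change
Constraint 4 (W < U) on D(W)={2,3} D(U)={3,4}: no change
So after all 4 constraints: D(W) = {2,3}

Answer: {2,3}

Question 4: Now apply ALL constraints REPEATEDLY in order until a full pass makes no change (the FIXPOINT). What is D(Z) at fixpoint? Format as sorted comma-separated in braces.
pass 0 (initial): D(Z)={1,2,3,5}
pass 1: U {1,2,3,4,5}->{3,4}; W {1,2,3,4,5}->{2,3}; Z {1,2,3,5}->{1,2}
pass 2: U {3,4}->{}; W {2,3}->{}; Z {1,2}->{}
pass 3: no change
Fixpoint after 3 passes: D(Z) = {}

Answer: {}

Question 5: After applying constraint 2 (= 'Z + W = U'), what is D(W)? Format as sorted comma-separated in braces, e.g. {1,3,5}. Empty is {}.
Constraint 1 (Z + U = W) on D(Z)={1,2,3,5} D(U)={1,2,3,4,5} D(W)={1,2,3,4,5}: Z {1,2,3,5}->{1,2,3}; U {1,2,3,4,5}->{1,2,3,4}; W {1,2,3,4,5}->{2,3,4,5}
Constraint 2 (Z + W = U) on D(Z)={1,2,3} D(W)={2,3,4,5} D(U)={1,2,3,4}: Z {1,2,3}->{1,2}; W {2,3,4,5}->{2,3}; U {1,2,3,4}->{3,4}
So after constraint 2: D(W) = {2,3}

Answer: {2,3}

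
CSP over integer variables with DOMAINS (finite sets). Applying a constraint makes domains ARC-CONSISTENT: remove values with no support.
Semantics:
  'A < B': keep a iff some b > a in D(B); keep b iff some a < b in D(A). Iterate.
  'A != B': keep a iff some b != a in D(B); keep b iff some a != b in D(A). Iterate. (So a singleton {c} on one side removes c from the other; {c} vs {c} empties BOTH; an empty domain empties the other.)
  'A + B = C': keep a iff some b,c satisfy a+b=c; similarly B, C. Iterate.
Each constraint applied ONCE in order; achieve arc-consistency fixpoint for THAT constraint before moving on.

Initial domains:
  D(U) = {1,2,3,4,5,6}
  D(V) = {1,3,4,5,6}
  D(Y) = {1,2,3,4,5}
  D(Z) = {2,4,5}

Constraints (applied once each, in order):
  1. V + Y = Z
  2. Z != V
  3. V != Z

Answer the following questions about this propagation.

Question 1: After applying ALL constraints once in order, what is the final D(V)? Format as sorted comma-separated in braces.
Answer: {1,3,4}

Derivation:
Constraint 1 (V + Y = Z) on D(V)={1,3,4,5,6} D(Y)={1,2,3,4,5} D(Z)={2,4,5}: V {1,3,4,5,6}->{1,3,4}; Y {1,2,3,4,5}->{1,2,3,4}
Constraint 2 (Z != V) on D(Z)={2,4,5} D(V)={1,3,4}: no change
Constraint 3 (V != Z) on D(V)={1,3,4} D(Z)={2,4,5}: no change
So after all 3 constraints: D(V) = {1,3,4}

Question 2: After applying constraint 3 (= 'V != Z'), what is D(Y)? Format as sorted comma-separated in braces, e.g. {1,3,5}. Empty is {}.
Answer: {1,2,3,4}

Derivation:
Constraint 1 (V + Y = Z) on D(V)={1,3,4,5,6} D(Y)={1,2,3,4,5} D(Z)={2,4,5}: V {1,3,4,5,6}->{1,3,4}; Y {1,2,3,4,5}->{1,2,3,4}
Constraint 2 (Z != V) on D(Z)={2,4,5} D(V)={1,3,4}: no change
Constraint 3 (V != Z) on D(V)={1,3,4} D(Z)={2,4,5}: no change
So after constraint 3: D(Y) = {1,2,3,4}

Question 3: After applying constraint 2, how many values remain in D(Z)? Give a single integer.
Constraint 1 (V + Y = Z) on D(V)={1,3,4,5,6} D(Y)={1,2,3,4,5} D(Z)={2,4,5}: V {1,3,4,5,6}->{1,3,4}; Y {1,2,3,4,5}->{1,2,3,4}
Constraint 2 (Z != V) on D(Z)={2,4,5} D(V)={1,3,4}: no change
So after constraint 2: D(Z)={2,4,5}, size = 3

Answer: 3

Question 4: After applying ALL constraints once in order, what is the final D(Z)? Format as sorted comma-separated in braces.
Answer: {2,4,5}

Derivation:
Constraint 1 (V + Y = Z) on D(V)={1,3,4,5,6} D(Y)={1,2,3,4,5} D(Z)={2,4,5}: V {1,3,4,5,6}->{1,3,4}; Y {1,2,3,4,5}->{1,2,3,4}
Constraint 2 (Z != V) on D(Z)={2,4,5} D(V)={1,3,4}: no change
Constraint 3 (V != Z) on D(V)={1,3,4} D(Z)={2,4,5}: no change
So after all 3 constraints: D(Z) = {2,4,5}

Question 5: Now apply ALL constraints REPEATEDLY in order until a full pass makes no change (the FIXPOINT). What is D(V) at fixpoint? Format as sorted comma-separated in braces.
Answer: {1,3,4}

Derivation:
pass 0 (initial): D(V)={1,3,4,5,6}
pass 1: V {1,3,4,5,6}->{1,3,4}; Y {1,2,3,4,5}->{1,2,3,4}
pass 2: no change
Fixpoint after 2 passes: D(V) = {1,3,4}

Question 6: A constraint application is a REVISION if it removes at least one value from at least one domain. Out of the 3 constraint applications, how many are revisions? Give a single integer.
Answer: 1

Derivation:
Constraint 1 (V + Y = Z) on D(V)={1,3,4,5,6} D(Y)={1,2,3,4,5} D(Z)={2,4,5}: V {1,3,4,5,6}->{1,3,4}; Y {1,2,3,4,5}->{1,2,3,4} => REVISION
Constraint 2 (Z != V) on D(Z)={2,4,5} D(V)={1,3,4}: no change => not a revision
Constraint 3 (V != Z) on D(V)={1,3,4} D(Z)={2,4,5}: no change => not a revision
Total revisions = 1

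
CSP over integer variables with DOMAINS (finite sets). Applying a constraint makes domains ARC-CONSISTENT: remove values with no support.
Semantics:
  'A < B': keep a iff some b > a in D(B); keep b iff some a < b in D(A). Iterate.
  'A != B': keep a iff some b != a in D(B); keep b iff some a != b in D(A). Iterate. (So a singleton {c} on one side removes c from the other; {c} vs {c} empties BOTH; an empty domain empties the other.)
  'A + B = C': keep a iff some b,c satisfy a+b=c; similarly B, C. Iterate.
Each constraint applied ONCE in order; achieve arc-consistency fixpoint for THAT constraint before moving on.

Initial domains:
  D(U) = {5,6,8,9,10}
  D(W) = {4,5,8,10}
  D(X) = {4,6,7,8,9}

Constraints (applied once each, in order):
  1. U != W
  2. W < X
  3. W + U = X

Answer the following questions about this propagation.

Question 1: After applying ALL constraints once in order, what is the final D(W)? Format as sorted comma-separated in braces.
Constraint 1 (U != W) on D(U)={5,6,8,9,10} D(W)={4,5,8,10}: no change
Constraint 2 (W < X) on D(W)={4,5,8,10} D(X)={4,6,7,8,9}: W {4,5,8,10}->{4,5,8}; X {4,6,7,8,9}->{6,7,8,9}
Constraint 3 (W + U = X) on D(W)={4,5,8} D(U)={5,6,8,9,10} D(X)={6,7,8,9}: W {4,5,8}->{4}; U {5,6,8,9,10}->{5}; X {6,7,8,9}->{9}
So after all 3 constraints: D(W) = {4}

Answer: {4}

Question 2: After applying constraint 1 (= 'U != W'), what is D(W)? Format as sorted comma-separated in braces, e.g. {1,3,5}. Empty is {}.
Constraint 1 (U != W) on D(U)={5,6,8,9,10} D(W)={4,5,8,10}: no change
So after constraint 1: D(W) = {4,5,8,10}

Answer: {4,5,8,10}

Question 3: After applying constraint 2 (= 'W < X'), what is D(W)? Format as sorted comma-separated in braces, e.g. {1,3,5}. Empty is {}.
Constraint 1 (U != W) on D(U)={5,6,8,9,10} D(W)={4,5,8,10}: no change
Constraint 2 (W < X) on D(W)={4,5,8,10} D(X)={4,6,7,8,9}: W {4,5,8,10}->{4,5,8}; X {4,6,7,8,9}->{6,7,8,9}
So after constraint 2: D(W) = {4,5,8}

Answer: {4,5,8}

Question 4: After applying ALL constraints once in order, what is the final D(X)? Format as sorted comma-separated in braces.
Constraint 1 (U != W) on D(U)={5,6,8,9,10} D(W)={4,5,8,10}: no change
Constraint 2 (W < X) on D(W)={4,5,8,10} D(X)={4,6,7,8,9}: W {4,5,8,10}->{4,5,8}; X {4,6,7,8,9}->{6,7,8,9}
Constraint 3 (W + U = X) on D(W)={4,5,8} D(U)={5,6,8,9,10} D(X)={6,7,8,9}: W {4,5,8}->{4}; U {5,6,8,9,10}->{5}; X {6,7,8,9}->{9}
So after all 3 constraints: D(X) = {9}

Answer: {9}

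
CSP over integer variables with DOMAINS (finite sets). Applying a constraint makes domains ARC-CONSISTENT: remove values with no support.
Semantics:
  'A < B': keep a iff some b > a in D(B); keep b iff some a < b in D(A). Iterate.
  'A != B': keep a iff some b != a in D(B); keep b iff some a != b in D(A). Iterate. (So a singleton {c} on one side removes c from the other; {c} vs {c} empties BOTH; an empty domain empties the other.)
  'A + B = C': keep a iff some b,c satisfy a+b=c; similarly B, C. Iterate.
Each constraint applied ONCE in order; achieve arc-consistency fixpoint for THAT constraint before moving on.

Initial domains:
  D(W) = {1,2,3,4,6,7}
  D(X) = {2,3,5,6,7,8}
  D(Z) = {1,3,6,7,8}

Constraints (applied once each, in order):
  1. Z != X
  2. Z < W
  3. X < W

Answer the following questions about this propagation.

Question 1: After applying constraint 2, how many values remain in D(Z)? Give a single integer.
Answer: 3

Derivation:
Constraint 1 (Z != X) on D(Z)={1,3,6,7,8} D(X)={2,3,5,6,7,8}: no change
Constraint 2 (Z < W) on D(Z)={1,3,6,7,8} D(W)={1,2,3,4,6,7}: Z {1,3,6,7,8}->{1,3,6}; W {1,2,3,4,6,7}->{2,3,4,6,7}
So after constraint 2: D(Z)={1,3,6}, size = 3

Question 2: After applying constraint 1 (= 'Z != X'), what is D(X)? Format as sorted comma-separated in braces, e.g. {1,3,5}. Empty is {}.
Constraint 1 (Z != X) on D(Z)={1,3,6,7,8} D(X)={2,3,5,6,7,8}: no change
So after constraint 1: D(X) = {2,3,5,6,7,8}

Answer: {2,3,5,6,7,8}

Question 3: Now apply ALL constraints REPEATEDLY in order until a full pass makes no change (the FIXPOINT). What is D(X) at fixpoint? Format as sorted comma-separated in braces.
Answer: {2,3,5,6}

Derivation:
pass 0 (initial): D(X)={2,3,5,6,7,8}
pass 1: W {1,2,3,4,6,7}->{3,4,6,7}; X {2,3,5,6,7,8}->{2,3,5,6}; Z {1,3,6,7,8}->{1,3,6}
pass 2: no change
Fixpoint after 2 passes: D(X) = {2,3,5,6}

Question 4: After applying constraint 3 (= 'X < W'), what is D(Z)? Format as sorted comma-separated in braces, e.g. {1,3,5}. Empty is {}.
Answer: {1,3,6}

Derivation:
Constraint 1 (Z != X) on D(Z)={1,3,6,7,8} D(X)={2,3,5,6,7,8}: no change
Constraint 2 (Z < W) on D(Z)={1,3,6,7,8} D(W)={1,2,3,4,6,7}: Z {1,3,6,7,8}->{1,3,6}; W {1,2,3,4,6,7}->{2,3,4,6,7}
Constraint 3 (X < W) on D(X)={2,3,5,6,7,8} D(W)={2,3,4,6,7}: X {2,3,5,6,7,8}->{2,3,5,6}; W {2,3,4,6,7}->{3,4,6,7}
So after constraint 3: D(Z) = {1,3,6}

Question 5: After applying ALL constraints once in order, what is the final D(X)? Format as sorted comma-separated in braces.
Constraint 1 (Z != X) on D(Z)={1,3,6,7,8} D(X)={2,3,5,6,7,8}: no change
Constraint 2 (Z < W) on D(Z)={1,3,6,7,8} D(W)={1,2,3,4,6,7}: Z {1,3,6,7,8}->{1,3,6}; W {1,2,3,4,6,7}->{2,3,4,6,7}
Constraint 3 (X < W) on D(X)={2,3,5,6,7,8} D(W)={2,3,4,6,7}: X {2,3,5,6,7,8}->{2,3,5,6}; W {2,3,4,6,7}->{3,4,6,7}
So after all 3 constraints: D(X) = {2,3,5,6}

Answer: {2,3,5,6}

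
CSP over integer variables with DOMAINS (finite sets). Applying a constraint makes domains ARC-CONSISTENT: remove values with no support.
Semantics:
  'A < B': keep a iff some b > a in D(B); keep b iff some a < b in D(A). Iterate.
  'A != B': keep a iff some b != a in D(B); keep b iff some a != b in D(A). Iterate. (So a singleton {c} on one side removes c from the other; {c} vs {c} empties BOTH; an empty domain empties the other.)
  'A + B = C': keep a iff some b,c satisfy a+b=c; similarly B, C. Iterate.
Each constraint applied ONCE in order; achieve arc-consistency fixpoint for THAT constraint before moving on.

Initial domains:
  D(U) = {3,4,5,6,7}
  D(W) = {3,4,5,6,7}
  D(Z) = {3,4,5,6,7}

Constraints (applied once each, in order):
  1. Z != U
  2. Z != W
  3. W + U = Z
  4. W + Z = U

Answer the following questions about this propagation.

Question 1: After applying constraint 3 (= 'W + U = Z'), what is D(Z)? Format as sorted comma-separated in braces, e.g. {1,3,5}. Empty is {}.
Constraint 1 (Z != U) on D(Z)={3,4,5,6,7} D(U)={3,4,5,6,7}: no change
Constraint 2 (Z != W) on D(Z)={3,4,5,6,7} D(W)={3,4,5,6,7}: no change
Constraint 3 (W + U = Z) on D(W)={3,4,5,6,7} D(U)={3,4,5,6,7} D(Z)={3,4,5,6,7}: W {3,4,5,6,7}->{3,4}; U {3,4,5,6,7}->{3,4}; Z {3,4,5,6,7}->{6,7}
So after constraint 3: D(Z) = {6,7}

Answer: {6,7}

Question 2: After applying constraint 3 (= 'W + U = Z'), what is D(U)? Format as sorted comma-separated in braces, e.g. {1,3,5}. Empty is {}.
Constraint 1 (Z != U) on D(Z)={3,4,5,6,7} D(U)={3,4,5,6,7}: no change
Constraint 2 (Z != W) on D(Z)={3,4,5,6,7} D(W)={3,4,5,6,7}: no change
Constraint 3 (W + U = Z) on D(W)={3,4,5,6,7} D(U)={3,4,5,6,7} D(Z)={3,4,5,6,7}: W {3,4,5,6,7}->{3,4}; U {3,4,5,6,7}->{3,4}; Z {3,4,5,6,7}->{6,7}
So after constraint 3: D(U) = {3,4}

Answer: {3,4}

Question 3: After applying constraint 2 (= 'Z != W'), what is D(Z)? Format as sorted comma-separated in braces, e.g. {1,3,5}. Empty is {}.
Answer: {3,4,5,6,7}

Derivation:
Constraint 1 (Z != U) on D(Z)={3,4,5,6,7} D(U)={3,4,5,6,7}: no change
Constraint 2 (Z != W) on D(Z)={3,4,5,6,7} D(W)={3,4,5,6,7}: no change
So after constraint 2: D(Z) = {3,4,5,6,7}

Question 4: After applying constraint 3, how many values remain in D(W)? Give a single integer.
Constraint 1 (Z != U) on D(Z)={3,4,5,6,7} D(U)={3,4,5,6,7}: no change
Constraint 2 (Z != W) on D(Z)={3,4,5,6,7} D(W)={3,4,5,6,7}: no change
Constraint 3 (W + U = Z) on D(W)={3,4,5,6,7} D(U)={3,4,5,6,7} D(Z)={3,4,5,6,7}: W {3,4,5,6,7}->{3,4}; U {3,4,5,6,7}->{3,4}; Z {3,4,5,6,7}->{6,7}
So after constraint 3: D(W)={3,4}, size = 2

Answer: 2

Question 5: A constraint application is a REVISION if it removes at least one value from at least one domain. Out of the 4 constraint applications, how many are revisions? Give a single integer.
Answer: 2

Derivation:
Constraint 1 (Z != U) on D(Z)={3,4,5,6,7} D(U)={3,4,5,6,7}: no change => not a revision
Constraint 2 (Z != W) on D(Z)={3,4,5,6,7} D(W)={3,4,5,6,7}: no change => not a revision
Constraint 3 (W + U = Z) on D(W)={3,4,5,6,7} D(U)={3,4,5,6,7} D(Z)={3,4,5,6,7}: W {3,4,5,6,7}->{3,4}; U {3,4,5,6,7}->{3,4}; Z {3,4,5,6,7}->{6,7} => REVISION
Constraint 4 (W + Z = U) on D(W)={3,4} D(Z)={6,7} D(U)={3,4}: W {3,4}->{}; Z {6,7}->{}; U {3,4}->{} => REVISION
Total revisions = 2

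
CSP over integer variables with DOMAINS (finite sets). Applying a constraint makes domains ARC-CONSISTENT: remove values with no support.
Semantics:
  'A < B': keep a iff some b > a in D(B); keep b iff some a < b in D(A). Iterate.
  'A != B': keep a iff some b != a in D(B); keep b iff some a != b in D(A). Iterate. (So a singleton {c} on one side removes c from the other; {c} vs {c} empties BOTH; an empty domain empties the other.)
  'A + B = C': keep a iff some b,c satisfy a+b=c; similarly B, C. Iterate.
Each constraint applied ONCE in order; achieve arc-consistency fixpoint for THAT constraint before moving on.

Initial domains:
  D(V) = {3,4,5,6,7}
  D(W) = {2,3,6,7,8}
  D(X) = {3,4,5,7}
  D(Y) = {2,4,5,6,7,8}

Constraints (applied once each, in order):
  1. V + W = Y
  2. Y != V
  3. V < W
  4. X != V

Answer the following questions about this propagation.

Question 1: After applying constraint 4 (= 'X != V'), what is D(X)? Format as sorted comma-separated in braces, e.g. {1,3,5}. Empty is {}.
Answer: {}

Derivation:
Constraint 1 (V + W = Y) on D(V)={3,4,5,6,7} D(W)={2,3,6,7,8} D(Y)={2,4,5,6,7,8}: V {3,4,5,6,7}->{3,4,5,6}; W {2,3,6,7,8}->{2,3}; Y {2,4,5,6,7,8}->{5,6,7,8}
Constraint 2 (Y != V) on D(Y)={5,6,7,8} D(V)={3,4,5,6}: no change
Constraint 3 (V < W) on D(V)={3,4,5,6} D(W)={2,3}: V {3,4,5,6}->{}; W {2,3}->{}
Constraint 4 (X != V) on D(X)={3,4,5,7} D(V)={}: X {3,4,5,7}->{}
So after constraint 4: D(X) = {}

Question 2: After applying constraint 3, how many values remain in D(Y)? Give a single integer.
Answer: 4

Derivation:
Constraint 1 (V + W = Y) on D(V)={3,4,5,6,7} D(W)={2,3,6,7,8} D(Y)={2,4,5,6,7,8}: V {3,4,5,6,7}->{3,4,5,6}; W {2,3,6,7,8}->{2,3}; Y {2,4,5,6,7,8}->{5,6,7,8}
Constraint 2 (Y != V) on D(Y)={5,6,7,8} D(V)={3,4,5,6}: no change
Constraint 3 (V < W) on D(V)={3,4,5,6} D(W)={2,3}: V {3,4,5,6}->{}; W {2,3}->{}
So after constraint 3: D(Y)={5,6,7,8}, size = 4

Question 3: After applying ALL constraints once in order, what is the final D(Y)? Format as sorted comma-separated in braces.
Answer: {5,6,7,8}

Derivation:
Constraint 1 (V + W = Y) on D(V)={3,4,5,6,7} D(W)={2,3,6,7,8} D(Y)={2,4,5,6,7,8}: V {3,4,5,6,7}->{3,4,5,6}; W {2,3,6,7,8}->{2,3}; Y {2,4,5,6,7,8}->{5,6,7,8}
Constraint 2 (Y != V) on D(Y)={5,6,7,8} D(V)={3,4,5,6}: no change
Constraint 3 (V < W) on D(V)={3,4,5,6} D(W)={2,3}: V {3,4,5,6}->{}; W {2,3}->{}
Constraint 4 (X != V) on D(X)={3,4,5,7} D(V)={}: X {3,4,5,7}->{}
So after all 4 constraints: D(Y) = {5,6,7,8}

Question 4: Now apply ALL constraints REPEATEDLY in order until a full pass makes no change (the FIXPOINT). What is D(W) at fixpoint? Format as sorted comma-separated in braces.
pass 0 (initial): D(W)={2,3,6,7,8}
pass 1: V {3,4,5,6,7}->{}; W {2,3,6,7,8}->{}; X {3,4,5,7}->{}; Y {2,4,5,6,7,8}->{5,6,7,8}
pass 2: Y {5,6,7,8}->{}
pass 3: no change
Fixpoint after 3 passes: D(W) = {}

Answer: {}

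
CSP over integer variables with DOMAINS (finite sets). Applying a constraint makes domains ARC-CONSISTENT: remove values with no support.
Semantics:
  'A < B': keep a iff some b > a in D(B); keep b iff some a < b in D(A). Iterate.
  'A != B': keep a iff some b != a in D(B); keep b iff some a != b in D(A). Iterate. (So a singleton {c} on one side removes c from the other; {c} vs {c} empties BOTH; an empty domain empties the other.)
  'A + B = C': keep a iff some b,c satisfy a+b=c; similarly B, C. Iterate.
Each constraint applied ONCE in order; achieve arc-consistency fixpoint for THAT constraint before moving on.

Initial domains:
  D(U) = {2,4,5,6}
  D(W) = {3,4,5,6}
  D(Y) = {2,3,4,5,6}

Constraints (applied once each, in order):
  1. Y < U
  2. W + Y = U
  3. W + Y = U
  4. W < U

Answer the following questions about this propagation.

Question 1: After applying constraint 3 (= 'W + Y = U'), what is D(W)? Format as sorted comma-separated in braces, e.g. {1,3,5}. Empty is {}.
Constraint 1 (Y < U) on D(Y)={2,3,4,5,6} D(U)={2,4,5,6}: Y {2,3,4,5,6}->{2,3,4,5}; U {2,4,5,6}->{4,5,6}
Constraint 2 (W + Y = U) on D(W)={3,4,5,6} D(Y)={2,3,4,5} D(U)={4,5,6}: W {3,4,5,6}->{3,4}; Y {2,3,4,5}->{2,3}; U {4,5,6}->{5,6}
Constraint 3 (W + Y = U) on D(W)={3,4} D(Y)={2,3} D(U)={5,6}: no change
So after constraint 3: D(W) = {3,4}

Answer: {3,4}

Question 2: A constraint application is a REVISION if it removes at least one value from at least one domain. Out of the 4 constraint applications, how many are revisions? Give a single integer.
Constraint 1 (Y < U) on D(Y)={2,3,4,5,6} D(U)={2,4,5,6}: Y {2,3,4,5,6}->{2,3,4,5}; U {2,4,5,6}->{4,5,6} => REVISION
Constraint 2 (W + Y = U) on D(W)={3,4,5,6} D(Y)={2,3,4,5} D(U)={4,5,6}: W {3,4,5,6}->{3,4}; Y {2,3,4,5}->{2,3}; U {4,5,6}->{5,6} => REVISION
Constraint 3 (W + Y = U) on D(W)={3,4} D(Y)={2,3} D(U)={5,6}: no change => not a revision
Constraint 4 (W < U) on D(W)={3,4} D(U)={5,6}: no change => not a revision
Total revisions = 2

Answer: 2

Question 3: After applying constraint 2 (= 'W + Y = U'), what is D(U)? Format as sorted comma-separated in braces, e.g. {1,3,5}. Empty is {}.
Answer: {5,6}

Derivation:
Constraint 1 (Y < U) on D(Y)={2,3,4,5,6} D(U)={2,4,5,6}: Y {2,3,4,5,6}->{2,3,4,5}; U {2,4,5,6}->{4,5,6}
Constraint 2 (W + Y = U) on D(W)={3,4,5,6} D(Y)={2,3,4,5} D(U)={4,5,6}: W {3,4,5,6}->{3,4}; Y {2,3,4,5}->{2,3}; U {4,5,6}->{5,6}
So after constraint 2: D(U) = {5,6}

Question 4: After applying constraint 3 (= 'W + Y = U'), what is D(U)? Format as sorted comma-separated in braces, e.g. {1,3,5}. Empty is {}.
Answer: {5,6}

Derivation:
Constraint 1 (Y < U) on D(Y)={2,3,4,5,6} D(U)={2,4,5,6}: Y {2,3,4,5,6}->{2,3,4,5}; U {2,4,5,6}->{4,5,6}
Constraint 2 (W + Y = U) on D(W)={3,4,5,6} D(Y)={2,3,4,5} D(U)={4,5,6}: W {3,4,5,6}->{3,4}; Y {2,3,4,5}->{2,3}; U {4,5,6}->{5,6}
Constraint 3 (W + Y = U) on D(W)={3,4} D(Y)={2,3} D(U)={5,6}: no change
So after constraint 3: D(U) = {5,6}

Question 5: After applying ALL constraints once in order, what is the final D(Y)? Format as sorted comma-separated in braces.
Answer: {2,3}

Derivation:
Constraint 1 (Y < U) on D(Y)={2,3,4,5,6} D(U)={2,4,5,6}: Y {2,3,4,5,6}->{2,3,4,5}; U {2,4,5,6}->{4,5,6}
Constraint 2 (W + Y = U) on D(W)={3,4,5,6} D(Y)={2,3,4,5} D(U)={4,5,6}: W {3,4,5,6}->{3,4}; Y {2,3,4,5}->{2,3}; U {4,5,6}->{5,6}
Constraint 3 (W + Y = U) on D(W)={3,4} D(Y)={2,3} D(U)={5,6}: no change
Constraint 4 (W < U) on D(W)={3,4} D(U)={5,6}: no change
So after all 4 constraints: D(Y) = {2,3}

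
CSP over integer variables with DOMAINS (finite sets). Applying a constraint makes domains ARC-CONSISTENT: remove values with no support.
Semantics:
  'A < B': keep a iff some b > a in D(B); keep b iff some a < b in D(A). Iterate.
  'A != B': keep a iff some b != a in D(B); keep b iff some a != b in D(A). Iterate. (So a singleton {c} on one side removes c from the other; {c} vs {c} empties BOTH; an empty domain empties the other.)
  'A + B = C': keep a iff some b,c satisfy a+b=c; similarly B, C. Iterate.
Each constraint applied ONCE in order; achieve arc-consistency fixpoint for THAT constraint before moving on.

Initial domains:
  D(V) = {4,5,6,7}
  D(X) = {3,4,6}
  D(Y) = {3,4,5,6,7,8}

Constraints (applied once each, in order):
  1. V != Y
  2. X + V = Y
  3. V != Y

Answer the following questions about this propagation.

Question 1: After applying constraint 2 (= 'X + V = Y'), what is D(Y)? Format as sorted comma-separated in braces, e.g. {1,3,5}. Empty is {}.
Constraint 1 (V != Y) on D(V)={4,5,6,7} D(Y)={3,4,5,6,7,8}: no change
Constraint 2 (X + V = Y) on D(X)={3,4,6} D(V)={4,5,6,7} D(Y)={3,4,5,6,7,8}: X {3,4,6}->{3,4}; V {4,5,6,7}->{4,5}; Y {3,4,5,6,7,8}->{7,8}
So after constraint 2: D(Y) = {7,8}

Answer: {7,8}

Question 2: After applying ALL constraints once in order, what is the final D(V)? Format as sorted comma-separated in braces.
Constraint 1 (V != Y) on D(V)={4,5,6,7} D(Y)={3,4,5,6,7,8}: no change
Constraint 2 (X + V = Y) on D(X)={3,4,6} D(V)={4,5,6,7} D(Y)={3,4,5,6,7,8}: X {3,4,6}->{3,4}; V {4,5,6,7}->{4,5}; Y {3,4,5,6,7,8}->{7,8}
Constraint 3 (V != Y) on D(V)={4,5} D(Y)={7,8}: no change
So after all 3 constraints: D(V) = {4,5}

Answer: {4,5}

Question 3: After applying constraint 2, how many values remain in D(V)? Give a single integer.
Constraint 1 (V != Y) on D(V)={4,5,6,7} D(Y)={3,4,5,6,7,8}: no change
Constraint 2 (X + V = Y) on D(X)={3,4,6} D(V)={4,5,6,7} D(Y)={3,4,5,6,7,8}: X {3,4,6}->{3,4}; V {4,5,6,7}->{4,5}; Y {3,4,5,6,7,8}->{7,8}
So after constraint 2: D(V)={4,5}, size = 2

Answer: 2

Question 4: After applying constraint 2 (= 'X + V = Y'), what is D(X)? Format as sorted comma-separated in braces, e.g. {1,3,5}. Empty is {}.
Answer: {3,4}

Derivation:
Constraint 1 (V != Y) on D(V)={4,5,6,7} D(Y)={3,4,5,6,7,8}: no change
Constraint 2 (X + V = Y) on D(X)={3,4,6} D(V)={4,5,6,7} D(Y)={3,4,5,6,7,8}: X {3,4,6}->{3,4}; V {4,5,6,7}->{4,5}; Y {3,4,5,6,7,8}->{7,8}
So after constraint 2: D(X) = {3,4}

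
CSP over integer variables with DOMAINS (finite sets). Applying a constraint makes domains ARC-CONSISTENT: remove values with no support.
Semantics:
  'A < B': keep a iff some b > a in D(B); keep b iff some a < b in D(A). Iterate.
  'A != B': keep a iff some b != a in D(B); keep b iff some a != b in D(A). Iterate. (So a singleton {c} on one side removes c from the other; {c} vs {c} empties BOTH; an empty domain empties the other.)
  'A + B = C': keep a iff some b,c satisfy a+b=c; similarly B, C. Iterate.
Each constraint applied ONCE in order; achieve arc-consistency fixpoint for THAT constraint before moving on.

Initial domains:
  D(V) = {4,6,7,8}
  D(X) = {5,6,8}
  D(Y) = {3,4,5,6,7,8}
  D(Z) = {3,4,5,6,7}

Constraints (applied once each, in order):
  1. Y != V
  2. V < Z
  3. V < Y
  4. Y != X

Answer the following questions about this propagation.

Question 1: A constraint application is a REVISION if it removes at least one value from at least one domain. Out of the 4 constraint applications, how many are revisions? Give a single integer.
Answer: 2

Derivation:
Constraint 1 (Y != V) on D(Y)={3,4,5,6,7,8} D(V)={4,6,7,8}: no change => not a revision
Constraint 2 (V < Z) on D(V)={4,6,7,8} D(Z)={3,4,5,6,7}: V {4,6,7,8}->{4,6}; Z {3,4,5,6,7}->{5,6,7} => REVISION
Constraint 3 (V < Y) on D(V)={4,6} D(Y)={3,4,5,6,7,8}: Y {3,4,5,6,7,8}->{5,6,7,8} => REVISION
Constraint 4 (Y != X) on D(Y)={5,6,7,8} D(X)={5,6,8}: no change => not a revision
Total revisions = 2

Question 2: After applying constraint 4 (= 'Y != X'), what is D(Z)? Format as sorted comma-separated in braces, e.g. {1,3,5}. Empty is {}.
Answer: {5,6,7}

Derivation:
Constraint 1 (Y != V) on D(Y)={3,4,5,6,7,8} D(V)={4,6,7,8}: no change
Constraint 2 (V < Z) on D(V)={4,6,7,8} D(Z)={3,4,5,6,7}: V {4,6,7,8}->{4,6}; Z {3,4,5,6,7}->{5,6,7}
Constraint 3 (V < Y) on D(V)={4,6} D(Y)={3,4,5,6,7,8}: Y {3,4,5,6,7,8}->{5,6,7,8}
Constraint 4 (Y != X) on D(Y)={5,6,7,8} D(X)={5,6,8}: no change
So after constraint 4: D(Z) = {5,6,7}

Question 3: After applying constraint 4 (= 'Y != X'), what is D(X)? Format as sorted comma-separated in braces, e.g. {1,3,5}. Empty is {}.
Answer: {5,6,8}

Derivation:
Constraint 1 (Y != V) on D(Y)={3,4,5,6,7,8} D(V)={4,6,7,8}: no change
Constraint 2 (V < Z) on D(V)={4,6,7,8} D(Z)={3,4,5,6,7}: V {4,6,7,8}->{4,6}; Z {3,4,5,6,7}->{5,6,7}
Constraint 3 (V < Y) on D(V)={4,6} D(Y)={3,4,5,6,7,8}: Y {3,4,5,6,7,8}->{5,6,7,8}
Constraint 4 (Y != X) on D(Y)={5,6,7,8} D(X)={5,6,8}: no change
So after constraint 4: D(X) = {5,6,8}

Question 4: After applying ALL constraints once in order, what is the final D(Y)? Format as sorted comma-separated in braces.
Answer: {5,6,7,8}

Derivation:
Constraint 1 (Y != V) on D(Y)={3,4,5,6,7,8} D(V)={4,6,7,8}: no change
Constraint 2 (V < Z) on D(V)={4,6,7,8} D(Z)={3,4,5,6,7}: V {4,6,7,8}->{4,6}; Z {3,4,5,6,7}->{5,6,7}
Constraint 3 (V < Y) on D(V)={4,6} D(Y)={3,4,5,6,7,8}: Y {3,4,5,6,7,8}->{5,6,7,8}
Constraint 4 (Y != X) on D(Y)={5,6,7,8} D(X)={5,6,8}: no change
So after all 4 constraints: D(Y) = {5,6,7,8}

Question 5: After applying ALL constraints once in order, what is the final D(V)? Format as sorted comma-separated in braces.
Answer: {4,6}

Derivation:
Constraint 1 (Y != V) on D(Y)={3,4,5,6,7,8} D(V)={4,6,7,8}: no change
Constraint 2 (V < Z) on D(V)={4,6,7,8} D(Z)={3,4,5,6,7}: V {4,6,7,8}->{4,6}; Z {3,4,5,6,7}->{5,6,7}
Constraint 3 (V < Y) on D(V)={4,6} D(Y)={3,4,5,6,7,8}: Y {3,4,5,6,7,8}->{5,6,7,8}
Constraint 4 (Y != X) on D(Y)={5,6,7,8} D(X)={5,6,8}: no change
So after all 4 constraints: D(V) = {4,6}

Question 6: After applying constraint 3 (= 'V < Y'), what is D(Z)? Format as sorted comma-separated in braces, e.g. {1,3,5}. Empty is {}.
Answer: {5,6,7}

Derivation:
Constraint 1 (Y != V) on D(Y)={3,4,5,6,7,8} D(V)={4,6,7,8}: no change
Constraint 2 (V < Z) on D(V)={4,6,7,8} D(Z)={3,4,5,6,7}: V {4,6,7,8}->{4,6}; Z {3,4,5,6,7}->{5,6,7}
Constraint 3 (V < Y) on D(V)={4,6} D(Y)={3,4,5,6,7,8}: Y {3,4,5,6,7,8}->{5,6,7,8}
So after constraint 3: D(Z) = {5,6,7}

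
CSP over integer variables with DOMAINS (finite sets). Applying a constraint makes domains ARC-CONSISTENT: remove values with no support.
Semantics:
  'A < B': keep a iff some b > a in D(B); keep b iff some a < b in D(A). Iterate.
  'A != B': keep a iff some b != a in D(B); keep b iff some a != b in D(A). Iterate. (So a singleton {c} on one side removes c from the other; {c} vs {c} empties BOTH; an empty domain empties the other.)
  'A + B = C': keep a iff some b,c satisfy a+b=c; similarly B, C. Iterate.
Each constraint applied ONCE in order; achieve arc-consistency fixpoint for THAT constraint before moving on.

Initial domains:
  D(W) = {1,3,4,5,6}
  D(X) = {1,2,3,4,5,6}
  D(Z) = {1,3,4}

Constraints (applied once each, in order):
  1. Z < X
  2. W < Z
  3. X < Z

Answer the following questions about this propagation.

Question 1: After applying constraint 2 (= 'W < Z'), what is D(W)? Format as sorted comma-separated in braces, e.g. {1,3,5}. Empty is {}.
Answer: {1,3}

Derivation:
Constraint 1 (Z < X) on D(Z)={1,3,4} D(X)={1,2,3,4,5,6}: X {1,2,3,4,5,6}->{2,3,4,5,6}
Constraint 2 (W < Z) on D(W)={1,3,4,5,6} D(Z)={1,3,4}: W {1,3,4,5,6}->{1,3}; Z {1,3,4}->{3,4}
So after constraint 2: D(W) = {1,3}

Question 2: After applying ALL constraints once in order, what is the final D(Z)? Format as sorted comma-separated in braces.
Answer: {3,4}

Derivation:
Constraint 1 (Z < X) on D(Z)={1,3,4} D(X)={1,2,3,4,5,6}: X {1,2,3,4,5,6}->{2,3,4,5,6}
Constraint 2 (W < Z) on D(W)={1,3,4,5,6} D(Z)={1,3,4}: W {1,3,4,5,6}->{1,3}; Z {1,3,4}->{3,4}
Constraint 3 (X < Z) on D(X)={2,3,4,5,6} D(Z)={3,4}: X {2,3,4,5,6}->{2,3}
So after all 3 constraints: D(Z) = {3,4}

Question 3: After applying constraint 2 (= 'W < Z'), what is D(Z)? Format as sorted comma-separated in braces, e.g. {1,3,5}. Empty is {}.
Constraint 1 (Z < X) on D(Z)={1,3,4} D(X)={1,2,3,4,5,6}: X {1,2,3,4,5,6}->{2,3,4,5,6}
Constraint 2 (W < Z) on D(W)={1,3,4,5,6} D(Z)={1,3,4}: W {1,3,4,5,6}->{1,3}; Z {1,3,4}->{3,4}
So after constraint 2: D(Z) = {3,4}

Answer: {3,4}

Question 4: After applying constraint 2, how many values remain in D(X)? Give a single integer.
Constraint 1 (Z < X) on D(Z)={1,3,4} D(X)={1,2,3,4,5,6}: X {1,2,3,4,5,6}->{2,3,4,5,6}
Constraint 2 (W < Z) on D(W)={1,3,4,5,6} D(Z)={1,3,4}: W {1,3,4,5,6}->{1,3}; Z {1,3,4}->{3,4}
So after constraint 2: D(X)={2,3,4,5,6}, size = 5

Answer: 5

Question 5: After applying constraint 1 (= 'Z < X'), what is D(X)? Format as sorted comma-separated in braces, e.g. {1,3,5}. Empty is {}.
Answer: {2,3,4,5,6}

Derivation:
Constraint 1 (Z < X) on D(Z)={1,3,4} D(X)={1,2,3,4,5,6}: X {1,2,3,4,5,6}->{2,3,4,5,6}
So after constraint 1: D(X) = {2,3,4,5,6}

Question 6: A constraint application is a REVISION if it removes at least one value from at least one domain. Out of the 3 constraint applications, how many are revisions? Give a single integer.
Answer: 3

Derivation:
Constraint 1 (Z < X) on D(Z)={1,3,4} D(X)={1,2,3,4,5,6}: X {1,2,3,4,5,6}->{2,3,4,5,6} => REVISION
Constraint 2 (W < Z) on D(W)={1,3,4,5,6} D(Z)={1,3,4}: W {1,3,4,5,6}->{1,3}; Z {1,3,4}->{3,4} => REVISION
Constraint 3 (X < Z) on D(X)={2,3,4,5,6} D(Z)={3,4}: X {2,3,4,5,6}->{2,3} => REVISION
Total revisions = 3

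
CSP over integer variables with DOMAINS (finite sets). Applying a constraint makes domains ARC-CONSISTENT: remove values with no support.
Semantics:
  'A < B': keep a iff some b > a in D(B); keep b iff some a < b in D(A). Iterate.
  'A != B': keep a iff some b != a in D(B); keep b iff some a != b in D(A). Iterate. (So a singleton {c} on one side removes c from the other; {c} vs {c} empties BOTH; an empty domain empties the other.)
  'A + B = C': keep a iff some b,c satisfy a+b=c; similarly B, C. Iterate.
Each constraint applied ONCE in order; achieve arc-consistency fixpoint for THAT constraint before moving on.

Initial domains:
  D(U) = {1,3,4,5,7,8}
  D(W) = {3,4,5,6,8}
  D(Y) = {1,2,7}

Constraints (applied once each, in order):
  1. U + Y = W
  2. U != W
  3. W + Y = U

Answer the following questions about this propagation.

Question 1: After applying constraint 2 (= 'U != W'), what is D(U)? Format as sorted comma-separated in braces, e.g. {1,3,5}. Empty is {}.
Answer: {1,3,4,5,7}

Derivation:
Constraint 1 (U + Y = W) on D(U)={1,3,4,5,7,8} D(Y)={1,2,7} D(W)={3,4,5,6,8}: U {1,3,4,5,7,8}->{1,3,4,5,7}
Constraint 2 (U != W) on D(U)={1,3,4,5,7} D(W)={3,4,5,6,8}: no change
So after constraint 2: D(U) = {1,3,4,5,7}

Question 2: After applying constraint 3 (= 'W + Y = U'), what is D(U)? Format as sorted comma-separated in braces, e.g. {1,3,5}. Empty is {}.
Answer: {4,5,7}

Derivation:
Constraint 1 (U + Y = W) on D(U)={1,3,4,5,7,8} D(Y)={1,2,7} D(W)={3,4,5,6,8}: U {1,3,4,5,7,8}->{1,3,4,5,7}
Constraint 2 (U != W) on D(U)={1,3,4,5,7} D(W)={3,4,5,6,8}: no change
Constraint 3 (W + Y = U) on D(W)={3,4,5,6,8} D(Y)={1,2,7} D(U)={1,3,4,5,7}: W {3,4,5,6,8}->{3,4,5,6}; Y {1,2,7}->{1,2}; U {1,3,4,5,7}->{4,5,7}
So after constraint 3: D(U) = {4,5,7}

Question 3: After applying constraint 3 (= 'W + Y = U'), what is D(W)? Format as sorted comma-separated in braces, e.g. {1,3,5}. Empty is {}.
Constraint 1 (U + Y = W) on D(U)={1,3,4,5,7,8} D(Y)={1,2,7} D(W)={3,4,5,6,8}: U {1,3,4,5,7,8}->{1,3,4,5,7}
Constraint 2 (U != W) on D(U)={1,3,4,5,7} D(W)={3,4,5,6,8}: no change
Constraint 3 (W + Y = U) on D(W)={3,4,5,6,8} D(Y)={1,2,7} D(U)={1,3,4,5,7}: W {3,4,5,6,8}->{3,4,5,6}; Y {1,2,7}->{1,2}; U {1,3,4,5,7}->{4,5,7}
So after constraint 3: D(W) = {3,4,5,6}

Answer: {3,4,5,6}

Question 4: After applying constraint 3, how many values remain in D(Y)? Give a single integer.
Answer: 2

Derivation:
Constraint 1 (U + Y = W) on D(U)={1,3,4,5,7,8} D(Y)={1,2,7} D(W)={3,4,5,6,8}: U {1,3,4,5,7,8}->{1,3,4,5,7}
Constraint 2 (U != W) on D(U)={1,3,4,5,7} D(W)={3,4,5,6,8}: no change
Constraint 3 (W + Y = U) on D(W)={3,4,5,6,8} D(Y)={1,2,7} D(U)={1,3,4,5,7}: W {3,4,5,6,8}->{3,4,5,6}; Y {1,2,7}->{1,2}; U {1,3,4,5,7}->{4,5,7}
So after constraint 3: D(Y)={1,2}, size = 2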